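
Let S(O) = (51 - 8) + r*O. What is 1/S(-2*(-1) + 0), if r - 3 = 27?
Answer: 1/103 ≈ 0.0097087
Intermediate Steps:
r = 30 (r = 3 + 27 = 30)
S(O) = 43 + 30*O (S(O) = (51 - 8) + 30*O = 43 + 30*O)
1/S(-2*(-1) + 0) = 1/(43 + 30*(-2*(-1) + 0)) = 1/(43 + 30*(2 + 0)) = 1/(43 + 30*2) = 1/(43 + 60) = 1/103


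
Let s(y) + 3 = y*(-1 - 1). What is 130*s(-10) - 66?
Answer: 2144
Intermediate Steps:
s(y) = -3 - 2*y (s(y) = -3 + y*(-1 - 1) = -3 + y*(-2) = -3 - 2*y)
130*s(-10) - 66 = 130*(-3 - 2*(-10)) - 66 = 130*(-3 + 20) - 66 = 130*17 - 66 = 2210 - 66 = 2144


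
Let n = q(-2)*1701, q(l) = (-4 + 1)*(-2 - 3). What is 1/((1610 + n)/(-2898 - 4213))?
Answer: -7111/27125 ≈ -0.26216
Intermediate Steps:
q(l) = 15 (q(l) = -3*(-5) = 15)
n = 25515 (n = 15*1701 = 25515)
1/((1610 + n)/(-2898 - 4213)) = 1/((1610 + 25515)/(-2898 - 4213)) = 1/(27125/(-7111)) = 1/(27125*(-1/7111)) = 1/(-27125/7111) = -7111/27125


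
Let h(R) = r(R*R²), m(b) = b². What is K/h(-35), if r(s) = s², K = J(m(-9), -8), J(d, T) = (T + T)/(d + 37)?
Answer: -8/108457671875 ≈ -7.3761e-11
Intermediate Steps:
J(d, T) = 2*T/(37 + d) (J(d, T) = (2*T)/(37 + d) = 2*T/(37 + d))
K = -8/59 (K = 2*(-8)/(37 + (-9)²) = 2*(-8)/(37 + 81) = 2*(-8)/118 = 2*(-8)*(1/118) = -8/59 ≈ -0.13559)
h(R) = R⁶ (h(R) = (R*R²)² = (R³)² = R⁶)
K/h(-35) = -8/(59*((-35)⁶)) = -8/59/1838265625 = -8/59*1/1838265625 = -8/108457671875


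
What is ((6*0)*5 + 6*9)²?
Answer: 2916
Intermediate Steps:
((6*0)*5 + 6*9)² = (0*5 + 54)² = (0 + 54)² = 54² = 2916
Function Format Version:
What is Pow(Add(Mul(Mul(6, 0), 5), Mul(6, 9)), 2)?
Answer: 2916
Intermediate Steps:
Pow(Add(Mul(Mul(6, 0), 5), Mul(6, 9)), 2) = Pow(Add(Mul(0, 5), 54), 2) = Pow(Add(0, 54), 2) = Pow(54, 2) = 2916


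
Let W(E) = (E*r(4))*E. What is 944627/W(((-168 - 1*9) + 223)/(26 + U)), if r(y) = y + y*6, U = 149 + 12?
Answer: 33032661563/59248 ≈ 5.5753e+5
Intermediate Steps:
U = 161
r(y) = 7*y (r(y) = y + 6*y = 7*y)
W(E) = 28*E² (W(E) = (E*(7*4))*E = (E*28)*E = (28*E)*E = 28*E²)
944627/W(((-168 - 1*9) + 223)/(26 + U)) = 944627/((28*(((-168 - 1*9) + 223)/(26 + 161))²)) = 944627/((28*(((-168 - 9) + 223)/187)²)) = 944627/((28*((-177 + 223)*(1/187))²)) = 944627/((28*(46*(1/187))²)) = 944627/((28*(46/187)²)) = 944627/((28*(2116/34969))) = 944627/(59248/34969) = 944627*(34969/59248) = 33032661563/59248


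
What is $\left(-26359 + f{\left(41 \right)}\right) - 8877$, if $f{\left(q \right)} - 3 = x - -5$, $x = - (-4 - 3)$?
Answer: $-35221$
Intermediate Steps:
$x = 7$ ($x = \left(-1\right) \left(-7\right) = 7$)
$f{\left(q \right)} = 15$ ($f{\left(q \right)} = 3 + \left(7 - -5\right) = 3 + \left(7 + 5\right) = 3 + 12 = 15$)
$\left(-26359 + f{\left(41 \right)}\right) - 8877 = \left(-26359 + 15\right) - 8877 = -26344 - 8877 = -35221$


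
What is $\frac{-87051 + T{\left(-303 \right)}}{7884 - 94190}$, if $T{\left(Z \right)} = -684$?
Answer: $\frac{87735}{86306} \approx 1.0166$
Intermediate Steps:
$\frac{-87051 + T{\left(-303 \right)}}{7884 - 94190} = \frac{-87051 - 684}{7884 - 94190} = - \frac{87735}{-86306} = \left(-87735\right) \left(- \frac{1}{86306}\right) = \frac{87735}{86306}$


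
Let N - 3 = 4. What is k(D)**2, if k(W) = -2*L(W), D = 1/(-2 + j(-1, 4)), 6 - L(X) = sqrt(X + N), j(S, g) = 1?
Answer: 168 - 48*sqrt(6) ≈ 50.424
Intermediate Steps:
N = 7 (N = 3 + 4 = 7)
L(X) = 6 - sqrt(7 + X) (L(X) = 6 - sqrt(X + 7) = 6 - sqrt(7 + X))
D = -1 (D = 1/(-2 + 1) = 1/(-1) = -1)
k(W) = -12 + 2*sqrt(7 + W) (k(W) = -2*(6 - sqrt(7 + W)) = -12 + 2*sqrt(7 + W))
k(D)**2 = (-12 + 2*sqrt(7 - 1))**2 = (-12 + 2*sqrt(6))**2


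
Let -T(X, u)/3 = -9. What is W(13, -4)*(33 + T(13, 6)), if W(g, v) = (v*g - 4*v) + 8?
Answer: -1680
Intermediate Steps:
T(X, u) = 27 (T(X, u) = -3*(-9) = 27)
W(g, v) = 8 - 4*v + g*v (W(g, v) = (g*v - 4*v) + 8 = (-4*v + g*v) + 8 = 8 - 4*v + g*v)
W(13, -4)*(33 + T(13, 6)) = (8 - 4*(-4) + 13*(-4))*(33 + 27) = (8 + 16 - 52)*60 = -28*60 = -1680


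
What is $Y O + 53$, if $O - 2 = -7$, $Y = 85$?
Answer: $-372$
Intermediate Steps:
$O = -5$ ($O = 2 - 7 = -5$)
$Y O + 53 = 85 \left(-5\right) + 53 = -425 + 53 = -372$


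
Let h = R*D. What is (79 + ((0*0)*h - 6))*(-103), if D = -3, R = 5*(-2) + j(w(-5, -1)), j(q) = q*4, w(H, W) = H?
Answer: -7519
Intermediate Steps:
j(q) = 4*q
R = -30 (R = 5*(-2) + 4*(-5) = -10 - 20 = -30)
h = 90 (h = -30*(-3) = 90)
(79 + ((0*0)*h - 6))*(-103) = (79 + ((0*0)*90 - 6))*(-103) = (79 + (0*90 - 6))*(-103) = (79 + (0 - 6))*(-103) = (79 - 6)*(-103) = 73*(-103) = -7519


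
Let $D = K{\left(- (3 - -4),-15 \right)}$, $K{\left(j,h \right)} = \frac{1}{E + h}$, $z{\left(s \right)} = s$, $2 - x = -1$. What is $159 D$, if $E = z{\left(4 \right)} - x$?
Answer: $- \frac{159}{14} \approx -11.357$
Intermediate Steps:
$x = 3$ ($x = 2 - -1 = 2 + 1 = 3$)
$E = 1$ ($E = 4 - 3 = 1$)
$K{\left(j,h \right)} = \frac{1}{1 + h}$
$D = - \frac{1}{14}$ ($D = \frac{1}{1 - 15} = \frac{1}{-14} = - \frac{1}{14} \approx -0.071429$)
$159 D = 159 \left(- \frac{1}{14}\right) = - \frac{159}{14}$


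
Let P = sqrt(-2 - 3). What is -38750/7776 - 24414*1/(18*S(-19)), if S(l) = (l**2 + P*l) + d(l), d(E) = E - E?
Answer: -2060779/237168 - 4069*I*sqrt(5)/20862 ≈ -8.6891 - 0.43613*I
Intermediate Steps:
P = I*sqrt(5) (P = sqrt(-5) = I*sqrt(5) ≈ 2.2361*I)
d(E) = 0
S(l) = l**2 + I*l*sqrt(5) (S(l) = (l**2 + (I*sqrt(5))*l) + 0 = (l**2 + I*l*sqrt(5)) + 0 = l**2 + I*l*sqrt(5))
-38750/7776 - 24414*1/(18*S(-19)) = -38750/7776 - 24414*(-1/(342*(-19 + I*sqrt(5)))) = -38750*1/7776 - 24414*1/(18*(361 - 19*I*sqrt(5))) = -19375/3888 - 24414/(6498 - 342*I*sqrt(5))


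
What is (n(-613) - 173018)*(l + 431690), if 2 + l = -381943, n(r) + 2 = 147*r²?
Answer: 2739209569135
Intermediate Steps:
n(r) = -2 + 147*r²
l = -381945 (l = -2 - 381943 = -381945)
(n(-613) - 173018)*(l + 431690) = ((-2 + 147*(-613)²) - 173018)*(-381945 + 431690) = ((-2 + 147*375769) - 173018)*49745 = ((-2 + 55238043) - 173018)*49745 = (55238041 - 173018)*49745 = 55065023*49745 = 2739209569135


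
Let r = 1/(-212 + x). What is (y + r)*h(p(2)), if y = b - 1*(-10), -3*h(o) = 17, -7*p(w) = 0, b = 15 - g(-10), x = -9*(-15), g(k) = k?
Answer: -15266/77 ≈ -198.26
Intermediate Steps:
x = 135
b = 25 (b = 15 - 1*(-10) = 15 + 10 = 25)
p(w) = 0 (p(w) = -1/7*0 = 0)
h(o) = -17/3 (h(o) = -1/3*17 = -17/3)
r = -1/77 (r = 1/(-212 + 135) = 1/(-77) = -1/77 ≈ -0.012987)
y = 35 (y = 25 - 1*(-10) = 25 + 10 = 35)
(y + r)*h(p(2)) = (35 - 1/77)*(-17/3) = (2694/77)*(-17/3) = -15266/77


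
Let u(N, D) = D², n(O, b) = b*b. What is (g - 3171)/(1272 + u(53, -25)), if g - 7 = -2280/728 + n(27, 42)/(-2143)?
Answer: -617792411/369939661 ≈ -1.6700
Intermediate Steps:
n(O, b) = b²
g = 593812/195013 (g = 7 + (-2280/728 + 42²/(-2143)) = 7 + (-2280*1/728 + 1764*(-1/2143)) = 7 + (-285/91 - 1764/2143) = 7 - 771279/195013 = 593812/195013 ≈ 3.0450)
(g - 3171)/(1272 + u(53, -25)) = (593812/195013 - 3171)/(1272 + (-25)²) = -617792411/(195013*(1272 + 625)) = -617792411/195013/1897 = -617792411/195013*1/1897 = -617792411/369939661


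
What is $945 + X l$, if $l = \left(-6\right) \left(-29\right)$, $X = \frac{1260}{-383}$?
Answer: $\frac{142695}{383} \approx 372.57$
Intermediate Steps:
$X = - \frac{1260}{383}$ ($X = 1260 \left(- \frac{1}{383}\right) = - \frac{1260}{383} \approx -3.2898$)
$l = 174$
$945 + X l = 945 - \frac{219240}{383} = \frac{142695}{383}$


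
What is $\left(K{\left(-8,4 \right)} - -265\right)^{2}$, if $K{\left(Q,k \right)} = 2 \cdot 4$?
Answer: $74529$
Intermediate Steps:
$K{\left(Q,k \right)} = 8$
$\left(K{\left(-8,4 \right)} - -265\right)^{2} = \left(8 - -265\right)^{2} = \left(8 + 265\right)^{2} = 273^{2} = 74529$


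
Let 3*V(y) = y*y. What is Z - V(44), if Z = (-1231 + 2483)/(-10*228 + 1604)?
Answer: -328123/507 ≈ -647.19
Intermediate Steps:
V(y) = y²/3 (V(y) = (y*y)/3 = y²/3)
Z = -313/169 (Z = 1252/(-2280 + 1604) = 1252/(-676) = 1252*(-1/676) = -313/169 ≈ -1.8521)
Z - V(44) = -313/169 - 44²/3 = -313/169 - 1936/3 = -328123/507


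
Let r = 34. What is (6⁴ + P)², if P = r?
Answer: 1768900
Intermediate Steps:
P = 34
(6⁴ + P)² = (6⁴ + 34)² = (1296 + 34)² = 1330² = 1768900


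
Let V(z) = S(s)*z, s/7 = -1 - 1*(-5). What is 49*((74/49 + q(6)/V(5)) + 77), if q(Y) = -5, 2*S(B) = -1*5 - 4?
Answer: 34721/9 ≈ 3857.9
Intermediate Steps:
s = 28 (s = 7*(-1 - 1*(-5)) = 7*(-1 + 5) = 7*4 = 28)
S(B) = -9/2 (S(B) = (-1*5 - 4)/2 = (-5 - 4)/2 = (1/2)*(-9) = -9/2)
V(z) = -9*z/2
49*((74/49 + q(6)/V(5)) + 77) = 49*((74/49 - 5/((-9/2*5))) + 77) = 49*((74*(1/49) - 5/(-45/2)) + 77) = 49*((74/49 - 5*(-2/45)) + 77) = 49*((74/49 + 2/9) + 77) = 49*(764/441 + 77) = 49*(34721/441) = 34721/9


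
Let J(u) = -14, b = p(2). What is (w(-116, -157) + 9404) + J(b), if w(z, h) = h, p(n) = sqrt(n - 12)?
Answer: 9233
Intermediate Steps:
p(n) = sqrt(-12 + n)
b = I*sqrt(10) (b = sqrt(-12 + 2) = sqrt(-10) = I*sqrt(10) ≈ 3.1623*I)
(w(-116, -157) + 9404) + J(b) = (-157 + 9404) - 14 = 9247 - 14 = 9233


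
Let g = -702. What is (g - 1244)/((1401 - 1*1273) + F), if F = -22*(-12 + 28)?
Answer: 139/16 ≈ 8.6875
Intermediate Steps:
F = -352 (F = -22*16 = -352)
(g - 1244)/((1401 - 1*1273) + F) = (-702 - 1244)/((1401 - 1*1273) - 352) = -1946/((1401 - 1273) - 352) = -1946/(128 - 352) = -1946/(-224) = -1946*(-1/224) = 139/16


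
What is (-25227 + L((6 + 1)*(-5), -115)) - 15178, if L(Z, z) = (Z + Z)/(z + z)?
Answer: -929308/23 ≈ -40405.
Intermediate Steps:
L(Z, z) = Z/z (L(Z, z) = (2*Z)/((2*z)) = (2*Z)*(1/(2*z)) = Z/z)
(-25227 + L((6 + 1)*(-5), -115)) - 15178 = (-25227 + ((6 + 1)*(-5))/(-115)) - 15178 = (-25227 + (7*(-5))*(-1/115)) - 15178 = (-25227 - 35*(-1/115)) - 15178 = (-25227 + 7/23) - 15178 = -580214/23 - 15178 = -929308/23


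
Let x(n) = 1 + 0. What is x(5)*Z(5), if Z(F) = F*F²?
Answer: 125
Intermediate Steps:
x(n) = 1
Z(F) = F³
x(5)*Z(5) = 1*5³ = 1*125 = 125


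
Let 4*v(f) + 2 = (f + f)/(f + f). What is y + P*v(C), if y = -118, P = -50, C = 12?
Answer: -211/2 ≈ -105.50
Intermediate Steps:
v(f) = -¼ (v(f) = -½ + ((f + f)/(f + f))/4 = -½ + ((2*f)/((2*f)))/4 = -½ + ((2*f)*(1/(2*f)))/4 = -½ + (¼)*1 = -½ + ¼ = -¼)
y + P*v(C) = -118 - 50*(-¼) = -118 + 25/2 = -211/2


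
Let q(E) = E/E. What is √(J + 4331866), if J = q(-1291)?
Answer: √4331867 ≈ 2081.3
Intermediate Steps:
q(E) = 1
J = 1
√(J + 4331866) = √(1 + 4331866) = √4331867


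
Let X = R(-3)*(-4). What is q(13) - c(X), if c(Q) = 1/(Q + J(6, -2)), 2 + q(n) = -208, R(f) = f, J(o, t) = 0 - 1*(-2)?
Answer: -2941/14 ≈ -210.07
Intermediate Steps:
J(o, t) = 2 (J(o, t) = 0 + 2 = 2)
X = 12 (X = -3*(-4) = 12)
q(n) = -210 (q(n) = -2 - 208 = -210)
c(Q) = 1/(2 + Q) (c(Q) = 1/(Q + 2) = 1/(2 + Q))
q(13) - c(X) = -210 - 1/(2 + 12) = -210 - 1/14 = -2941/14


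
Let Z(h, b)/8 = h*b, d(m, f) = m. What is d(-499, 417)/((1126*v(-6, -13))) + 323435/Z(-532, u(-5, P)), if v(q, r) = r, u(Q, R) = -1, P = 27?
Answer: 338326091/4449952 ≈ 76.029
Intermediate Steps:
Z(h, b) = 8*b*h (Z(h, b) = 8*(h*b) = 8*(b*h) = 8*b*h)
d(-499, 417)/((1126*v(-6, -13))) + 323435/Z(-532, u(-5, P)) = -499/(1126*(-13)) + 323435/((8*(-1)*(-532))) = -499/(-14638) + 323435/4256 = -499*(-1/14638) + 323435*(1/4256) = 499/14638 + 46205/608 = 338326091/4449952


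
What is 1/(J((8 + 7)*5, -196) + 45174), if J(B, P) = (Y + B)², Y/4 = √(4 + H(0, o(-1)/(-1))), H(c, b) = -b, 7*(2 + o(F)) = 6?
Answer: 2491391/126623663569 - 8400*√35/126623663569 ≈ 1.9283e-5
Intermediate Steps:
o(F) = -8/7 (o(F) = -2 + (⅐)*6 = -2 + 6/7 = -8/7)
Y = 8*√35/7 (Y = 4*√(4 - (-8)/(7*(-1))) = 4*√(4 - (-8)*(-1)/7) = 4*√(4 - 1*8/7) = 4*√(4 - 8/7) = 4*√(20/7) = 4*(2*√35/7) = 8*√35/7 ≈ 6.7612)
J(B, P) = (B + 8*√35/7)² (J(B, P) = (8*√35/7 + B)² = (B + 8*√35/7)²)
1/(J((8 + 7)*5, -196) + 45174) = 1/((7*((8 + 7)*5) + 8*√35)²/49 + 45174) = 1/((7*(15*5) + 8*√35)²/49 + 45174) = 1/((7*75 + 8*√35)²/49 + 45174) = 1/((525 + 8*√35)²/49 + 45174) = 1/(45174 + (525 + 8*√35)²/49)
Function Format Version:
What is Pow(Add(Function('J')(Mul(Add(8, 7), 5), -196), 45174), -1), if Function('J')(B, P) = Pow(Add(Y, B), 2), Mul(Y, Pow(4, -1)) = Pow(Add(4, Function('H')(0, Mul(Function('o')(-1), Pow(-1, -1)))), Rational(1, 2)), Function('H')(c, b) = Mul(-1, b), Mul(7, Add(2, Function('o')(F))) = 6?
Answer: Add(Rational(2491391, 126623663569), Mul(Rational(-8400, 126623663569), Pow(35, Rational(1, 2)))) ≈ 1.9283e-5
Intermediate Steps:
Function('o')(F) = Rational(-8, 7) (Function('o')(F) = Add(-2, Mul(Rational(1, 7), 6)) = Add(-2, Rational(6, 7)) = Rational(-8, 7))
Y = Mul(Rational(8, 7), Pow(35, Rational(1, 2))) (Y = Mul(4, Pow(Add(4, Mul(-1, Mul(Rational(-8, 7), Pow(-1, -1)))), Rational(1, 2))) = Mul(4, Pow(Add(4, Mul(-1, Mul(Rational(-8, 7), -1))), Rational(1, 2))) = Mul(4, Pow(Add(4, Mul(-1, Rational(8, 7))), Rational(1, 2))) = Mul(4, Pow(Add(4, Rational(-8, 7)), Rational(1, 2))) = Mul(4, Pow(Rational(20, 7), Rational(1, 2))) = Mul(4, Mul(Rational(2, 7), Pow(35, Rational(1, 2)))) = Mul(Rational(8, 7), Pow(35, Rational(1, 2))) ≈ 6.7612)
Function('J')(B, P) = Pow(Add(B, Mul(Rational(8, 7), Pow(35, Rational(1, 2)))), 2) (Function('J')(B, P) = Pow(Add(Mul(Rational(8, 7), Pow(35, Rational(1, 2))), B), 2) = Pow(Add(B, Mul(Rational(8, 7), Pow(35, Rational(1, 2)))), 2))
Pow(Add(Function('J')(Mul(Add(8, 7), 5), -196), 45174), -1) = Pow(Add(Mul(Rational(1, 49), Pow(Add(Mul(7, Mul(Add(8, 7), 5)), Mul(8, Pow(35, Rational(1, 2)))), 2)), 45174), -1) = Pow(Add(Mul(Rational(1, 49), Pow(Add(Mul(7, Mul(15, 5)), Mul(8, Pow(35, Rational(1, 2)))), 2)), 45174), -1) = Pow(Add(Mul(Rational(1, 49), Pow(Add(Mul(7, 75), Mul(8, Pow(35, Rational(1, 2)))), 2)), 45174), -1) = Pow(Add(Mul(Rational(1, 49), Pow(Add(525, Mul(8, Pow(35, Rational(1, 2)))), 2)), 45174), -1) = Pow(Add(45174, Mul(Rational(1, 49), Pow(Add(525, Mul(8, Pow(35, Rational(1, 2)))), 2))), -1)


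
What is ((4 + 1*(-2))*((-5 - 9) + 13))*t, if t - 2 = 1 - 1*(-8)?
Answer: -22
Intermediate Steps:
t = 11 (t = 2 + (1 - 1*(-8)) = 2 + (1 + 8) = 2 + 9 = 11)
((4 + 1*(-2))*((-5 - 9) + 13))*t = ((4 + 1*(-2))*((-5 - 9) + 13))*11 = ((4 - 2)*(-14 + 13))*11 = (2*(-1))*11 = -2*11 = -22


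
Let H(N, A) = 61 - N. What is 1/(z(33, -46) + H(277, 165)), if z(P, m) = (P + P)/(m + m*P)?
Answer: -782/168945 ≈ -0.0046287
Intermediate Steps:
z(P, m) = 2*P/(m + P*m) (z(P, m) = (2*P)/(m + P*m) = 2*P/(m + P*m))
1/(z(33, -46) + H(277, 165)) = 1/(2*33/(-46*(1 + 33)) + (61 - 1*277)) = 1/(2*33*(-1/46)/34 + (61 - 277)) = 1/(2*33*(-1/46)*(1/34) - 216) = 1/(-33/782 - 216) = 1/(-168945/782) = -782/168945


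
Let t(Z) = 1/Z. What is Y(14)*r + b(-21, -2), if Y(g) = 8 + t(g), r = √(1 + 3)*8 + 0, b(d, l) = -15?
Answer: 799/7 ≈ 114.14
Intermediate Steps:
t(Z) = 1/Z
r = 16 (r = √4*8 + 0 = 2*8 + 0 = 16 + 0 = 16)
Y(g) = 8 + 1/g
Y(14)*r + b(-21, -2) = (8 + 1/14)*16 - 15 = (113/14)*16 - 15 = 904/7 - 15 = 799/7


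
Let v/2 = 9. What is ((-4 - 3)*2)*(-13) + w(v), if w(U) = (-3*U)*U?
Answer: -790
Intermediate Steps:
v = 18 (v = 2*9 = 18)
w(U) = -3*U²
((-4 - 3)*2)*(-13) + w(v) = ((-4 - 3)*2)*(-13) - 3*18² = -7*2*(-13) - 3*324 = -14*(-13) - 972 = 182 - 972 = -790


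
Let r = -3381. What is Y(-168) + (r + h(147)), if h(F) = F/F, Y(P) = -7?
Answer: -3387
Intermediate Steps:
h(F) = 1
Y(-168) + (r + h(147)) = -7 + (-3381 + 1) = -7 - 3380 = -3387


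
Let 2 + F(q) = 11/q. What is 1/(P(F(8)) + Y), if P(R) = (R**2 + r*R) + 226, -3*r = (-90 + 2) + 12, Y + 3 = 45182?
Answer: 192/8714795 ≈ 2.2031e-5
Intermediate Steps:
Y = 45179 (Y = -3 + 45182 = 45179)
r = 76/3 (r = -((-90 + 2) + 12)/3 = -(-88 + 12)/3 = -1/3*(-76) = 76/3 ≈ 25.333)
F(q) = -2 + 11/q
P(R) = 226 + R**2 + 76*R/3 (P(R) = (R**2 + 76*R/3) + 226 = 226 + R**2 + 76*R/3)
1/(P(F(8)) + Y) = 1/((226 + (-2 + 11/8)**2 + 76*(-2 + 11/8)/3) + 45179) = 1/((226 + (-5/8)**2 + (76/3)*(-5/8)) + 45179) = 1/((226 + 25/64 - 95/6) + 45179) = 1/(40427/192 + 45179) = 1/(8714795/192) = 192/8714795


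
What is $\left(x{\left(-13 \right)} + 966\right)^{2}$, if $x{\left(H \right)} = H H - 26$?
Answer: $1229881$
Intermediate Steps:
$x{\left(H \right)} = -26 + H^{2}$ ($x{\left(H \right)} = H^{2} - 26 = -26 + H^{2}$)
$\left(x{\left(-13 \right)} + 966\right)^{2} = \left(\left(-26 + \left(-13\right)^{2}\right) + 966\right)^{2} = \left(\left(-26 + 169\right) + 966\right)^{2} = \left(143 + 966\right)^{2} = 1109^{2} = 1229881$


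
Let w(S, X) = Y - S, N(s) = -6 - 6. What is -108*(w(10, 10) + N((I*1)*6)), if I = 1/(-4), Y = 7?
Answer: 1620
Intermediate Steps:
I = -¼ ≈ -0.25000
N(s) = -12
w(S, X) = 7 - S
-108*(w(10, 10) + N((I*1)*6)) = -108*((7 - 1*10) - 12) = -108*((7 - 10) - 12) = -108*(-3 - 12) = -108*(-15) = 1620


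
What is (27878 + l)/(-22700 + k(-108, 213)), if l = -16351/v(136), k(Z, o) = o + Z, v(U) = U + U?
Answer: -1513293/1229168 ≈ -1.2312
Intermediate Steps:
v(U) = 2*U
k(Z, o) = Z + o
l = -16351/272 (l = -16351/(2*136) = -16351/272 ≈ -60.114)
(27878 + l)/(-22700 + k(-108, 213)) = (27878 - 16351/272)/(-22700 + (-108 + 213)) = 7566465/(272*(-22700 + 105)) = (7566465/272)/(-22595) = (7566465/272)*(-1/22595) = -1513293/1229168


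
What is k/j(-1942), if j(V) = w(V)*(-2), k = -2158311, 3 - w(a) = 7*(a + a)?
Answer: 2158311/54382 ≈ 39.688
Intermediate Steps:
w(a) = 3 - 14*a (w(a) = 3 - 7*(a + a) = 3 - 7*2*a = 3 - 14*a)
j(V) = -6 + 28*V (j(V) = (3 - 14*V)*(-2) = -6 + 28*V)
k/j(-1942) = -2158311/(-6 + 28*(-1942)) = -2158311/(-6 - 54376) = -2158311/(-54382) = -2158311*(-1/54382) = 2158311/54382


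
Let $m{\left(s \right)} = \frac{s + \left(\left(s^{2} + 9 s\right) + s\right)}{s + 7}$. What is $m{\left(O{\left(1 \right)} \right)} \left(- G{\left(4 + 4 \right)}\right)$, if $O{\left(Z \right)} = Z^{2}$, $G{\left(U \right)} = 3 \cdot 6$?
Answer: $-27$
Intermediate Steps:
$G{\left(U \right)} = 18$
$m{\left(s \right)} = \frac{s^{2} + 11 s}{7 + s}$ ($m{\left(s \right)} = \frac{s + \left(s^{2} + 10 s\right)}{7 + s} = \frac{s^{2} + 11 s}{7 + s}$)
$m{\left(O{\left(1 \right)} \right)} \left(- G{\left(4 + 4 \right)}\right) = \frac{1^{2} \left(11 + 1^{2}\right)}{7 + 1^{2}} \left(\left(-1\right) 18\right) = 1 \frac{1}{7 + 1} \left(11 + 1\right) \left(-18\right) = 1 \cdot \frac{1}{8} \cdot 12 \left(-18\right) = \frac{3}{2} \left(-18\right) = -27$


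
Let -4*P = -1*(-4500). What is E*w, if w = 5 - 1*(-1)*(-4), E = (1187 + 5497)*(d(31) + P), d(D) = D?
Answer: -7312296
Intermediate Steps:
P = -1125 (P = -(-1)*(-4500)/4 = -1/4*4500 = -1125)
E = -7312296 (E = (1187 + 5497)*(31 - 1125) = 6684*(-1094) = -7312296)
w = 1 (w = 5 + 1*(-4) = 5 - 4 = 1)
E*w = -7312296*1 = -7312296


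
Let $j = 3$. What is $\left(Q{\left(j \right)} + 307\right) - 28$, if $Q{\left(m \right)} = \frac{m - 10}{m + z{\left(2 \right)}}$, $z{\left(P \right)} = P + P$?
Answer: $278$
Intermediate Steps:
$z{\left(P \right)} = 2 P$
$Q{\left(m \right)} = \frac{-10 + m}{4 + m}$ ($Q{\left(m \right)} = \frac{m - 10}{m + 2 \cdot 2} = \frac{-10 + m}{m + 4} = \frac{-10 + m}{4 + m}$)
$\left(Q{\left(j \right)} + 307\right) - 28 = \left(\frac{-10 + 3}{4 + 3} + 307\right) - 28 = \left(\frac{1}{7} \left(-7\right) + 307\right) - 28 = \left(-1 + 307\right) - 28 = 306 - 28 = 278$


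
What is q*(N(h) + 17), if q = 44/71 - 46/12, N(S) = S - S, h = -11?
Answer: -23273/426 ≈ -54.631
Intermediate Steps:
N(S) = 0
q = -1369/426 (q = 44*(1/71) - 46*1/12 = 44/71 - 23/6 = -1369/426 ≈ -3.2136)
q*(N(h) + 17) = -1369*(0 + 17)/426 = -1369/426*17 = -23273/426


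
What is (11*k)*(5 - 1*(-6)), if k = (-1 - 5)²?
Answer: 4356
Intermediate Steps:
k = 36 (k = (-6)² = 36)
(11*k)*(5 - 1*(-6)) = (11*36)*(5 - 1*(-6)) = 396*(5 + 6) = 396*11 = 4356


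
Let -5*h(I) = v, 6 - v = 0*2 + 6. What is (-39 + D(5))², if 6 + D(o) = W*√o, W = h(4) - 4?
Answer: 2105 + 360*√5 ≈ 2910.0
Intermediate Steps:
v = 0 (v = 6 - (0*2 + 6) = 6 - (0 + 6) = 6 - 1*6 = 6 - 6 = 0)
h(I) = 0 (h(I) = -⅕*0 = 0)
W = -4 (W = 0 - 4 = -4)
D(o) = -6 - 4*√o
(-39 + D(5))² = (-39 + (-6 - 4*√5))² = (-45 - 4*√5)²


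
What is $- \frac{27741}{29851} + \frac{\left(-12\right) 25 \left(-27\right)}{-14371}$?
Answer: $- \frac{640459011}{428988721} \approx -1.493$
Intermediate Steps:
$- \frac{27741}{29851} + \frac{\left(-12\right) 25 \left(-27\right)}{-14371} = \left(-27741\right) \frac{1}{29851} + \left(-300\right) \left(-27\right) \left(- \frac{1}{14371}\right) = - \frac{27741}{29851} + 8100 \left(- \frac{1}{14371}\right) = - \frac{27741}{29851} - \frac{8100}{14371} = - \frac{640459011}{428988721}$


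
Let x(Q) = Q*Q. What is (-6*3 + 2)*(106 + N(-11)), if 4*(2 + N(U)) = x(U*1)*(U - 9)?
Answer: 8016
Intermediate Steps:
x(Q) = Q²
N(U) = -2 + U²*(-9 + U)/4 (N(U) = -2 + ((U*1)²*(U - 9))/4 = -2 + (U²*(-9 + U))/4 = -2 + U²*(-9 + U)/4)
(-6*3 + 2)*(106 + N(-11)) = (-6*3 + 2)*(106 + (-2 - 9/4*(-11)² + (¼)*(-11)³)) = (-18 + 2)*(106 + (-2 - 9/4*121 + (¼)*(-1331))) = -16*(106 + (-2 - 1089/4 - 1331/4)) = -16*(106 - 607) = -16*(-501) = 8016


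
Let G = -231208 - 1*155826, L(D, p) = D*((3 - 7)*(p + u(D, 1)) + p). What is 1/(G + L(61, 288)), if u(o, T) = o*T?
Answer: -1/454622 ≈ -2.1996e-6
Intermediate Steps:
u(o, T) = T*o
L(D, p) = D*(-4*D - 3*p) (L(D, p) = D*((3 - 7)*(p + 1*D) + p) = D*(-4*(p + D) + p) = D*(-4*(D + p) + p) = D*((-4*D - 4*p) + p) = D*(-4*D - 3*p))
G = -387034 (G = -231208 - 155826 = -387034)
1/(G + L(61, 288)) = 1/(-387034 - 1*61*(3*288 + 4*61)) = 1/(-387034 - 1*61*(864 + 244)) = 1/(-387034 - 1*61*1108) = 1/(-387034 - 67588) = 1/(-454622) = -1/454622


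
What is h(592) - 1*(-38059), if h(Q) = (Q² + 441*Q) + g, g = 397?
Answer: 649992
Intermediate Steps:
h(Q) = 397 + Q² + 441*Q (h(Q) = (Q² + 441*Q) + 397 = 397 + Q² + 441*Q)
h(592) - 1*(-38059) = (397 + 592² + 441*592) - 1*(-38059) = (397 + 350464 + 261072) + 38059 = 611933 + 38059 = 649992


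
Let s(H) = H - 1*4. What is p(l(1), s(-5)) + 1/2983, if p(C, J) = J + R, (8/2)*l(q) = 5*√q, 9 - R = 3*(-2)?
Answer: 17899/2983 ≈ 6.0003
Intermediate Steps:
R = 15 (R = 9 - 3*(-2) = 9 - 1*(-6) = 9 + 6 = 15)
l(q) = 5*√q/4 (l(q) = (5*√q)/4 = 5*√q/4)
s(H) = -4 + H (s(H) = H - 4 = -4 + H)
p(C, J) = 15 + J (p(C, J) = J + 15 = 15 + J)
p(l(1), s(-5)) + 1/2983 = (15 + (-4 - 5)) + 1/2983 = (15 - 9) + 1/2983 = 6 + 1/2983 = 17899/2983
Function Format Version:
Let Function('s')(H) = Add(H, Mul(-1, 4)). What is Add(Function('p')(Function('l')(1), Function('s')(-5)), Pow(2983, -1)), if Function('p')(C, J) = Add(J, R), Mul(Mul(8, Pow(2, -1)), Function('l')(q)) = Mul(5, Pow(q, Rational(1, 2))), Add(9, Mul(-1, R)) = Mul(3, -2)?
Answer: Rational(17899, 2983) ≈ 6.0003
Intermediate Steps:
R = 15 (R = Add(9, Mul(-1, Mul(3, -2))) = Add(9, Mul(-1, -6)) = Add(9, 6) = 15)
Function('l')(q) = Mul(Rational(5, 4), Pow(q, Rational(1, 2))) (Function('l')(q) = Mul(Rational(1, 4), Mul(5, Pow(q, Rational(1, 2)))) = Mul(Rational(5, 4), Pow(q, Rational(1, 2))))
Function('s')(H) = Add(-4, H) (Function('s')(H) = Add(H, -4) = Add(-4, H))
Function('p')(C, J) = Add(15, J) (Function('p')(C, J) = Add(J, 15) = Add(15, J))
Add(Function('p')(Function('l')(1), Function('s')(-5)), Pow(2983, -1)) = Add(Add(15, Add(-4, -5)), Pow(2983, -1)) = Add(Add(15, -9), Rational(1, 2983)) = Add(6, Rational(1, 2983)) = Rational(17899, 2983)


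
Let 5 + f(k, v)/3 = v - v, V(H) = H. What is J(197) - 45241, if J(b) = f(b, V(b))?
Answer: -45256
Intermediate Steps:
f(k, v) = -15 (f(k, v) = -15 + 3*(v - v) = -15 + 3*0 = -15 + 0 = -15)
J(b) = -15
J(197) - 45241 = -15 - 45241 = -45256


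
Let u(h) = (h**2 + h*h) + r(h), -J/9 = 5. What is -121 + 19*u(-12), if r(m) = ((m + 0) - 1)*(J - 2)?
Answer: 16960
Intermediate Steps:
J = -45 (J = -9*5 = -45)
r(m) = 47 - 47*m (r(m) = ((m + 0) - 1)*(-45 - 2) = (m - 1)*(-47) = (-1 + m)*(-47) = 47 - 47*m)
u(h) = 47 - 47*h + 2*h**2 (u(h) = (h**2 + h*h) + (47 - 47*h) = (h**2 + h**2) + (47 - 47*h) = 2*h**2 + (47 - 47*h) = 47 - 47*h + 2*h**2)
-121 + 19*u(-12) = -121 + 19*(47 - 47*(-12) + 2*(-12)**2) = -121 + 19*(47 + 564 + 2*144) = -121 + 19*(47 + 564 + 288) = -121 + 19*899 = -121 + 17081 = 16960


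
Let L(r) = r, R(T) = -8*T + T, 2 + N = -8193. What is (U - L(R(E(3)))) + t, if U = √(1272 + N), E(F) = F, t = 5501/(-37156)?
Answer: 774775/37156 + I*√6923 ≈ 20.852 + 83.205*I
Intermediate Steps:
t = -5501/37156 (t = 5501*(-1/37156) = -5501/37156 ≈ -0.14805)
N = -8195 (N = -2 - 8193 = -8195)
U = I*√6923 (U = √(1272 - 8195) = √(-6923) = I*√6923 ≈ 83.205*I)
R(T) = -7*T
(U - L(R(E(3)))) + t = (I*√6923 - (-7)*3) - 5501/37156 = (I*√6923 - 1*(-21)) - 5501/37156 = (I*√6923 + 21) - 5501/37156 = (21 + I*√6923) - 5501/37156 = 774775/37156 + I*√6923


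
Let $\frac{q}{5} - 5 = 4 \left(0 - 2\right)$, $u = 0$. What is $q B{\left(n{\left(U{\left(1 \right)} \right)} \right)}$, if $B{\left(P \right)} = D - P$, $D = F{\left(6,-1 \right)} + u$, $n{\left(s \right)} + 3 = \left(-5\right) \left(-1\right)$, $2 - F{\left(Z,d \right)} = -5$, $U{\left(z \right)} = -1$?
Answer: $-75$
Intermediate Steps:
$F{\left(Z,d \right)} = 7$ ($F{\left(Z,d \right)} = 2 - -5 = 2 + 5 = 7$)
$n{\left(s \right)} = 2$ ($n{\left(s \right)} = -3 - -5 = -3 + 5 = 2$)
$q = -15$ ($q = 25 + 5 \cdot 4 \left(0 - 2\right) = 25 + 5 \cdot 4 \left(-2\right) = 25 + 5 \left(-8\right) = 25 - 40 = -15$)
$D = 7$ ($D = 7 + 0 = 7$)
$B{\left(P \right)} = 7 - P$
$q B{\left(n{\left(U{\left(1 \right)} \right)} \right)} = - 15 \left(7 - 2\right) = \left(-15\right) 5 = -75$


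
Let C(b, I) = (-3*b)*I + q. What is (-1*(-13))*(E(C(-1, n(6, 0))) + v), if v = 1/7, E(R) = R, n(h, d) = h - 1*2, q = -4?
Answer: 741/7 ≈ 105.86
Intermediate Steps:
n(h, d) = -2 + h (n(h, d) = h - 2 = -2 + h)
C(b, I) = -4 - 3*I*b (C(b, I) = (-3*b)*I - 4 = -3*I*b - 4 = -4 - 3*I*b)
v = ⅐ ≈ 0.14286
(-1*(-13))*(E(C(-1, n(6, 0))) + v) = (-1*(-13))*((-4 - 3*(-2 + 6)*(-1)) + ⅐) = 13*((-4 - 3*4*(-1)) + ⅐) = 13*((-4 + 12) + ⅐) = 13*(8 + ⅐) = 13*(57/7) = 741/7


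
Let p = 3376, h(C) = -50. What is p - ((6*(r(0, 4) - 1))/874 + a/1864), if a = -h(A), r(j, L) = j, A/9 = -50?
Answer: 1374982655/407284 ≈ 3376.0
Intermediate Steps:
A = -450 (A = 9*(-50) = -450)
a = 50 (a = -1*(-50) = 50)
p - ((6*(r(0, 4) - 1))/874 + a/1864) = 3376 - ((6*(0 - 1))/874 + 50/1864) = 3376 - ((6*(-1))*(1/874) + 50*(1/1864)) = 3376 - (-6*1/874 + 25/932) = 3376 - (-3/437 + 25/932) = 3376 - 1*8129/407284 = 3376 - 8129/407284 = 1374982655/407284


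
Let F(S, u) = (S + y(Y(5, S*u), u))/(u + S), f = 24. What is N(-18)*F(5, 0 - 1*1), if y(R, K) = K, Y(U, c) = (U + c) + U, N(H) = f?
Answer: 24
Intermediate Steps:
N(H) = 24
Y(U, c) = c + 2*U
F(S, u) = 1 (F(S, u) = (S + u)/(u + S) = (S + u)/(S + u) = 1)
N(-18)*F(5, 0 - 1*1) = 24*1 = 24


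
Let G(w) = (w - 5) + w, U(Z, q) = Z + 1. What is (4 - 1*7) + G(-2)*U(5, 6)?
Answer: -57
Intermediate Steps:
U(Z, q) = 1 + Z
G(w) = -5 + 2*w (G(w) = (-5 + w) + w = -5 + 2*w)
(4 - 1*7) + G(-2)*U(5, 6) = (4 - 1*7) + (-5 + 2*(-2))*(1 + 5) = (4 - 7) + (-5 - 4)*6 = -3 - 9*6 = -3 - 54 = -57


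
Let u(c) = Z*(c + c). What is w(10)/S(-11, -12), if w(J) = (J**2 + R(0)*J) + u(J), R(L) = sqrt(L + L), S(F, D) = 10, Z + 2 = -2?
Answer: 2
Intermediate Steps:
Z = -4 (Z = -2 - 2 = -4)
u(c) = -8*c (u(c) = -4*(c + c) = -8*c)
R(L) = sqrt(2)*sqrt(L) (R(L) = sqrt(2*L) = sqrt(2)*sqrt(L))
w(J) = J**2 - 8*J (w(J) = (J**2 + (sqrt(2)*sqrt(0))*J) - 8*J = (J**2 + (sqrt(2)*0)*J) - 8*J = (J**2 + 0*J) - 8*J = (J**2 + 0) - 8*J = J**2 - 8*J)
w(10)/S(-11, -12) = (10*(-8 + 10))/10 = (10*2)*(1/10) = 20*(1/10) = 2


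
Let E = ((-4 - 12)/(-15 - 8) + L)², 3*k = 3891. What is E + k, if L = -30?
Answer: 1140389/529 ≈ 2155.7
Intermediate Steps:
k = 1297 (k = (⅓)*3891 = 1297)
E = 454276/529 (E = ((-4 - 12)/(-15 - 8) - 30)² = (-16/(-23) - 30)² = (-16*(-1/23) - 30)² = (16/23 - 30)² = (-674/23)² = 454276/529 ≈ 858.75)
E + k = 454276/529 + 1297 = 1140389/529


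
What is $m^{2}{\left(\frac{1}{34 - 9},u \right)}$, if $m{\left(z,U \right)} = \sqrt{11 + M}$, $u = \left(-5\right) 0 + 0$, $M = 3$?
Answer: $14$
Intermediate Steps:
$u = 0$ ($u = 0 + 0 = 0$)
$m{\left(z,U \right)} = \sqrt{14}$ ($m{\left(z,U \right)} = \sqrt{11 + 3} = \sqrt{14}$)
$m^{2}{\left(\frac{1}{34 - 9},u \right)} = \left(\sqrt{14}\right)^{2} = 14$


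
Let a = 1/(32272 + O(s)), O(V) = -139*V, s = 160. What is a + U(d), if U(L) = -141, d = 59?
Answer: -1414511/10032 ≈ -141.00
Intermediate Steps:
a = 1/10032 (a = 1/(32272 - 139*160) = 1/(32272 - 22240) = 1/10032 ≈ 9.9681e-5)
a + U(d) = 1/10032 - 141 = -1414511/10032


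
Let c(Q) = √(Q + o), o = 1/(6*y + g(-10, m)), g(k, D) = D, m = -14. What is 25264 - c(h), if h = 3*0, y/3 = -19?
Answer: 25264 - I*√89/178 ≈ 25264.0 - 0.053*I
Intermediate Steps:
y = -57 (y = 3*(-19) = -57)
h = 0
o = -1/356 (o = 1/(6*(-57) - 14) = 1/(-342 - 14) = 1/(-356) = -1/356 ≈ -0.0028090)
c(Q) = √(-1/356 + Q) (c(Q) = √(Q - 1/356) = √(-1/356 + Q))
25264 - c(h) = 25264 - √(-89 + 31684*0)/178 = 25264 - √(-89 + 0)/178 = 25264 - √(-89)/178 = 25264 - I*√89/178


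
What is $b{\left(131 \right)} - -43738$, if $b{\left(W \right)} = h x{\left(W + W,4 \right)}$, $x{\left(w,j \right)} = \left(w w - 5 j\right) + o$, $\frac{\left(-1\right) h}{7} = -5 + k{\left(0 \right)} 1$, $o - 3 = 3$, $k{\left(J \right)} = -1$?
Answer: $2926198$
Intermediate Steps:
$o = 6$ ($o = 3 + 3 = 6$)
$h = 42$ ($h = - 7 \left(-5 - 1\right) = \left(-7\right) \left(-6\right) = 42$)
$x{\left(w,j \right)} = 6 + w^{2} - 5 j$ ($x{\left(w,j \right)} = \left(w w - 5 j\right) + 6 = \left(w^{2} - 5 j\right) + 6 = 6 + w^{2} - 5 j$)
$b{\left(W \right)} = -588 + 168 W^{2}$ ($b{\left(W \right)} = 42 \left(6 + \left(W + W\right)^{2} - 20\right) = 42 \left(6 + \left(2 W\right)^{2} - 20\right) = 42 \left(6 + 4 W^{2} - 20\right) = 42 \left(-14 + 4 W^{2}\right) = -588 + 168 W^{2}$)
$b{\left(131 \right)} - -43738 = \left(-588 + 168 \cdot 131^{2}\right) - -43738 = \left(-588 + 168 \cdot 17161\right) + 43738 = \left(-588 + 2883048\right) + 43738 = 2882460 + 43738 = 2926198$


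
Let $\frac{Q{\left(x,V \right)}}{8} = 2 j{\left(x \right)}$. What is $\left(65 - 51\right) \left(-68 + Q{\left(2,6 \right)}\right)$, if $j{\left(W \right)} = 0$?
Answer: $-952$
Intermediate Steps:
$Q{\left(x,V \right)} = 0$ ($Q{\left(x,V \right)} = 8 \cdot 2 \cdot 0 = 8 \cdot 0 = 0$)
$\left(65 - 51\right) \left(-68 + Q{\left(2,6 \right)}\right) = \left(65 - 51\right) \left(-68 + 0\right) = \left(65 - 51\right) \left(-68\right) = 14 \left(-68\right) = -952$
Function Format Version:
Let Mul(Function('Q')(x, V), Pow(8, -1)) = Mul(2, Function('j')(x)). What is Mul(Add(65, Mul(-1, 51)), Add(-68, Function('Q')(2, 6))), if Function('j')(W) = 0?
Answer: -952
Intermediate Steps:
Function('Q')(x, V) = 0 (Function('Q')(x, V) = Mul(8, Mul(2, 0)) = Mul(8, 0) = 0)
Mul(Add(65, Mul(-1, 51)), Add(-68, Function('Q')(2, 6))) = Mul(Add(65, Mul(-1, 51)), Add(-68, 0)) = Mul(Add(65, -51), -68) = Mul(14, -68) = -952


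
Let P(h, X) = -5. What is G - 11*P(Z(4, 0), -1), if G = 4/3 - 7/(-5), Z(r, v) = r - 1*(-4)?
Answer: 866/15 ≈ 57.733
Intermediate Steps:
Z(r, v) = 4 + r (Z(r, v) = r + 4 = 4 + r)
G = 41/15 (G = 4*(⅓) - 7*(-⅕) = 4/3 + 7/5 = 41/15 ≈ 2.7333)
G - 11*P(Z(4, 0), -1) = 41/15 - 11*(-5) = 41/15 + 55 = 866/15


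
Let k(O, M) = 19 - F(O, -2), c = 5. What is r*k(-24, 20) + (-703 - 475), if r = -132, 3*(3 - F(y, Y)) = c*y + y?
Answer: 3046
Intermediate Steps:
F(y, Y) = 3 - 2*y (F(y, Y) = 3 - (5*y + y)/3 = 3 - 2*y)
k(O, M) = 16 + 2*O (k(O, M) = 19 - (3 - 2*O) = 19 + (-3 + 2*O) = 16 + 2*O)
r*k(-24, 20) + (-703 - 475) = -132*(16 + 2*(-24)) + (-703 - 475) = -132*(16 - 48) - 1178 = -132*(-32) - 1178 = 4224 - 1178 = 3046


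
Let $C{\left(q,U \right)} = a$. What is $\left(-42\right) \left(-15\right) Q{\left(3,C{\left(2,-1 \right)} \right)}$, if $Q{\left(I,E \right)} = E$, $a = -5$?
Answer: $-3150$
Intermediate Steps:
$C{\left(q,U \right)} = -5$
$\left(-42\right) \left(-15\right) Q{\left(3,C{\left(2,-1 \right)} \right)} = \left(-42\right) \left(-15\right) \left(-5\right) = 630 \left(-5\right) = -3150$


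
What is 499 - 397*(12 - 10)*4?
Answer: -2677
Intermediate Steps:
499 - 397*(12 - 10)*4 = 499 - 794*4 = 499 - 397*8 = 499 - 3176 = -2677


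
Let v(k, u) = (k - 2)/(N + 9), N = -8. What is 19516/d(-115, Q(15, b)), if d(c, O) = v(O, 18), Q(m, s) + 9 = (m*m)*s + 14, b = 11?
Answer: 1394/177 ≈ 7.8757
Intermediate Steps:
v(k, u) = -2 + k (v(k, u) = (k - 2)/(-8 + 9) = (-2 + k)/1 = (-2 + k)*1 = -2 + k)
Q(m, s) = 5 + s*m² (Q(m, s) = -9 + ((m*m)*s + 14) = -9 + (m²*s + 14) = -9 + (s*m² + 14) = -9 + (14 + s*m²) = 5 + s*m²)
d(c, O) = -2 + O
19516/d(-115, Q(15, b)) = 19516/(-2 + (5 + 11*15²)) = 19516/(-2 + (5 + 11*225)) = 19516/(-2 + (5 + 2475)) = 19516/(-2 + 2480) = 19516/2478 = 19516*(1/2478) = 1394/177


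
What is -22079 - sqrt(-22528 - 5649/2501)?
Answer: -22079 - I*sqrt(140926790677)/2501 ≈ -22079.0 - 150.1*I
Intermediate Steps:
-22079 - sqrt(-22528 - 5649/2501) = -22079 - sqrt(-56348177/2501) = -22079 - I*sqrt(140926790677)/2501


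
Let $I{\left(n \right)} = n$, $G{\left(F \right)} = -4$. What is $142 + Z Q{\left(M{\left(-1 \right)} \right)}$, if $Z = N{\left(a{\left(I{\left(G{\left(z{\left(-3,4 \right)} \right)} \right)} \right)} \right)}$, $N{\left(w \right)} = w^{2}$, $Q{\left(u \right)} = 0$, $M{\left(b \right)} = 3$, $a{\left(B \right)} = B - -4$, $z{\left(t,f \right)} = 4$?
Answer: $142$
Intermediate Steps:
$a{\left(B \right)} = 4 + B$ ($a{\left(B \right)} = B + 4 = 4 + B$)
$Z = 0$ ($Z = \left(4 - 4\right)^{2} = 0^{2} = 0$)
$142 + Z Q{\left(M{\left(-1 \right)} \right)} = 142 + 0 \cdot 0 = 142 + 0 = 142$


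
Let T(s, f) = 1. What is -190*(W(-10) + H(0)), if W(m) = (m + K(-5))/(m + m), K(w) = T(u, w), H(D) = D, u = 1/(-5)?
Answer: -171/2 ≈ -85.500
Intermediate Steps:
u = -1/5 ≈ -0.20000
K(w) = 1
W(m) = (1 + m)/(2*m) (W(m) = (m + 1)/(m + m) = (1 + m)/((2*m)) = (1 + m)*(1/(2*m)) = (1 + m)/(2*m))
-190*(W(-10) + H(0)) = -190*((1/2)*(1 - 10)/(-10) + 0) = -190*((1/2)*(-1/10)*(-9) + 0) = -190*(9/20 + 0) = -190*9/20 = -171/2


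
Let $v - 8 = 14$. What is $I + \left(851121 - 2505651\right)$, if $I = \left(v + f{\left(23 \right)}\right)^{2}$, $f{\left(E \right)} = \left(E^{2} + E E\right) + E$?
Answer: $-437921$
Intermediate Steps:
$v = 22$ ($v = 8 + 14 = 22$)
$f{\left(E \right)} = E + 2 E^{2}$ ($f{\left(E \right)} = \left(E^{2} + E^{2}\right) + E = 2 E^{2} + E = E + 2 E^{2}$)
$I = 1216609$ ($I = \left(22 + 23 \left(1 + 2 \cdot 23\right)\right)^{2} = \left(22 + 23 \left(1 + 46\right)\right)^{2} = \left(22 + 23 \cdot 47\right)^{2} = \left(22 + 1081\right)^{2} = 1103^{2} = 1216609$)
$I + \left(851121 - 2505651\right) = 1216609 + \left(851121 - 2505651\right) = 1216609 - 1654530 = -437921$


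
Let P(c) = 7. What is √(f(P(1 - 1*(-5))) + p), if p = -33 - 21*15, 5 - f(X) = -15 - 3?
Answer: 5*I*√13 ≈ 18.028*I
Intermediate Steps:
f(X) = 23 (f(X) = 5 - (-15 - 3) = 5 - 1*(-18) = 5 + 18 = 23)
p = -348 (p = -33 - 315 = -348)
√(f(P(1 - 1*(-5))) + p) = √(23 - 348) = √(-325) = 5*I*√13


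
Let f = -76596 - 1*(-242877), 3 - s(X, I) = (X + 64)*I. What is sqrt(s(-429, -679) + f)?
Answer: I*sqrt(81551) ≈ 285.57*I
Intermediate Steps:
s(X, I) = 3 - I*(64 + X) (s(X, I) = 3 - (X + 64)*I = 3 - (64 + X)*I = 3 - I*(64 + X))
f = 166281 (f = -76596 + 242877 = 166281)
sqrt(s(-429, -679) + f) = sqrt((3 - 64*(-679) - 1*(-679)*(-429)) + 166281) = sqrt((3 + 43456 - 291291) + 166281) = sqrt(-247832 + 166281) = sqrt(-81551) = I*sqrt(81551)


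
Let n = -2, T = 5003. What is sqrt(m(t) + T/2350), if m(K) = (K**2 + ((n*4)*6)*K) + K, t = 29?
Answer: I*sqrt(114839518)/470 ≈ 22.801*I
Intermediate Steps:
m(K) = K**2 - 47*K (m(K) = (K**2 + (-2*4*6)*K) + K = (K**2 + (-8*6)*K) + K = (K**2 - 48*K) + K = K**2 - 47*K)
sqrt(m(t) + T/2350) = sqrt(29*(-47 + 29) + 5003/2350) = sqrt(29*(-18) + 5003*(1/2350)) = sqrt(-522 + 5003/2350) = sqrt(-1221697/2350) = I*sqrt(114839518)/470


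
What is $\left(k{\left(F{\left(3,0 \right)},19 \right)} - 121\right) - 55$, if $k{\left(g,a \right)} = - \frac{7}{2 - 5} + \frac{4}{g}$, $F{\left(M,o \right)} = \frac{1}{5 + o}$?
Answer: $- \frac{461}{3} \approx -153.67$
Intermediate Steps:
$k{\left(g,a \right)} = \frac{7}{3} + \frac{4}{g}$ ($k{\left(g,a \right)} = - \frac{7}{-3} + \frac{4}{g} = \left(-7\right) \left(- \frac{1}{3}\right) + \frac{4}{g} = \frac{7}{3} + \frac{4}{g}$)
$\left(k{\left(F{\left(3,0 \right)},19 \right)} - 121\right) - 55 = \left(\left(\frac{7}{3} + \frac{4}{\frac{1}{5 + 0}}\right) - 121\right) - 55 = \left(\left(\frac{7}{3} + \frac{4}{\frac{1}{5}}\right) - 121\right) - 55 = \left(\left(\frac{7}{3} + 4 \frac{1}{\frac{1}{5}}\right) - 121\right) - 55 = \left(\left(\frac{7}{3} + 4 \cdot 5\right) - 121\right) - 55 = \left(\left(\frac{7}{3} + 20\right) - 121\right) - 55 = \left(\frac{67}{3} - 121\right) - 55 = - \frac{296}{3} - 55 = - \frac{461}{3}$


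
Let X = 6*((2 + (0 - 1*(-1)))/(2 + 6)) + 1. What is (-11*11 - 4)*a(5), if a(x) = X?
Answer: -1625/4 ≈ -406.25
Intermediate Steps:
X = 13/4 (X = 6*((2 + (0 + 1))/8) + 1 = 6*((2 + 1)*(⅛)) + 1 = 6*(3*(⅛)) + 1 = 6*(3/8) + 1 = 9/4 + 1 = 13/4 ≈ 3.2500)
a(x) = 13/4
(-11*11 - 4)*a(5) = (-11*11 - 4)*(13/4) = (-121 - 4)*(13/4) = -125*13/4 = -1625/4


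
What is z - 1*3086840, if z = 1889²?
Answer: 481481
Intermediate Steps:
z = 3568321
z - 1*3086840 = 3568321 - 1*3086840 = 3568321 - 3086840 = 481481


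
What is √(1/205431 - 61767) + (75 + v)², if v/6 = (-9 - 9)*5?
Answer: 216225 + 16*I*√10182361309626/205431 ≈ 2.1623e+5 + 248.53*I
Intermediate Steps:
v = -540 (v = 6*((-9 - 9)*5) = 6*(-18*5) = 6*(-90) = -540)
√(1/205431 - 61767) + (75 + v)² = √(1/205431 - 61767) + (75 - 540)² = √(1/205431 - 61767) + (-465)² = √(-12688856576/205431) + 216225 = 16*I*√10182361309626/205431 + 216225 = 216225 + 16*I*√10182361309626/205431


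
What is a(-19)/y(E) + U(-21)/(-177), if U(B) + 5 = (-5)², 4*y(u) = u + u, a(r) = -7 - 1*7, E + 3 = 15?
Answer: -433/177 ≈ -2.4463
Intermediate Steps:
E = 12 (E = -3 + 15 = 12)
a(r) = -14 (a(r) = -7 - 7 = -14)
y(u) = u/2 (y(u) = (u + u)/4 = (2*u)/4 = u/2)
U(B) = 20 (U(B) = -5 + (-5)² = -5 + 25 = 20)
a(-19)/y(E) + U(-21)/(-177) = -14/((½)*12) + 20/(-177) = -14/6 + 20*(-1/177) = -14*⅙ - 20/177 = -7/3 - 20/177 = -433/177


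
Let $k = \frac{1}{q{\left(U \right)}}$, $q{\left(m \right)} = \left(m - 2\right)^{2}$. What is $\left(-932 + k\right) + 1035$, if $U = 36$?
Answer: $\frac{119069}{1156} \approx 103.0$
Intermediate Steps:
$q{\left(m \right)} = \left(-2 + m\right)^{2}$
$k = \frac{1}{1156}$ ($k = \frac{1}{\left(-2 + 36\right)^{2}} = \frac{1}{34^{2}} = \frac{1}{1156} \approx 0.00086505$)
$\left(-932 + k\right) + 1035 = \left(-932 + \frac{1}{1156}\right) + 1035 = - \frac{1077391}{1156} + 1035 = \frac{119069}{1156}$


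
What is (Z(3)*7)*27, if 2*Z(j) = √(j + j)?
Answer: 189*√6/2 ≈ 231.48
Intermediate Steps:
Z(j) = √2*√j/2 (Z(j) = √(j + j)/2 = √(2*j)/2 = (√2*√j)/2 = √2*√j/2)
(Z(3)*7)*27 = ((√2*√3/2)*7)*27 = ((√6/2)*7)*27 = (7*√6/2)*27 = 189*√6/2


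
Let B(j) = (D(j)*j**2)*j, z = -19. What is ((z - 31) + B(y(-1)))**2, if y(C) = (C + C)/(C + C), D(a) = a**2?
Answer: 2401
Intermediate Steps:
y(C) = 1 (y(C) = (2*C)/((2*C)) = (2*C)*(1/(2*C)) = 1)
B(j) = j**5 (B(j) = (j**2*j**2)*j = j**4*j = j**5)
((z - 31) + B(y(-1)))**2 = ((-19 - 31) + 1**5)**2 = (-50 + 1)**2 = (-49)**2 = 2401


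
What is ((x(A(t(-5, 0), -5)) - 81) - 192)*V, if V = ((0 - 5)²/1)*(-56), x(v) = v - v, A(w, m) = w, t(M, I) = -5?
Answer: 382200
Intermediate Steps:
x(v) = 0
V = -1400 (V = ((-5)²*1)*(-56) = (25*1)*(-56) = 25*(-56) = -1400)
((x(A(t(-5, 0), -5)) - 81) - 192)*V = ((0 - 81) - 192)*(-1400) = (-81 - 192)*(-1400) = -273*(-1400) = 382200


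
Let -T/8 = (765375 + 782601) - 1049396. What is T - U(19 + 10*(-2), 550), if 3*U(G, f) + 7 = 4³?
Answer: -3988659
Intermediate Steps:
T = -3988640 (T = -8*((765375 + 782601) - 1049396) = -8*(1547976 - 1049396) = -8*498580 = -3988640)
U(G, f) = 19 (U(G, f) = -7/3 + (⅓)*4³ = -7/3 + (⅓)*64 = -7/3 + 64/3 = 19)
T - U(19 + 10*(-2), 550) = -3988640 - 1*19 = -3988640 - 19 = -3988659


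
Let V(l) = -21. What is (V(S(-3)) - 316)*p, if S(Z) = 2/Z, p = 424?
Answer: -142888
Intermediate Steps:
(V(S(-3)) - 316)*p = (-21 - 316)*424 = -337*424 = -142888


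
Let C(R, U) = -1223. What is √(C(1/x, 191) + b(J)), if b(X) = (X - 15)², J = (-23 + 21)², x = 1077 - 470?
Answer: I*√1102 ≈ 33.196*I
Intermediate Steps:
x = 607
J = 4 (J = (-2)² = 4)
b(X) = (-15 + X)²
√(C(1/x, 191) + b(J)) = √(-1223 + (-15 + 4)²) = √(-1223 + (-11)²) = √(-1223 + 121) = √(-1102) = I*√1102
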